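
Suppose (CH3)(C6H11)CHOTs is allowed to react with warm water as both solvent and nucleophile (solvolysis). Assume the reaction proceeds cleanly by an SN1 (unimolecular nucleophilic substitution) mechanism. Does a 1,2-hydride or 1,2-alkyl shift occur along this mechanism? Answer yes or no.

yes

The first-formed carbocation is secondary.
The adjacent cyclohexyl carbon already bears 2 other carbon substituents and has a hydrogen to migrate; after a 1,2-hydride shift from that carbon the positive charge sits on a tertiary centre.
Tertiary is more stable than secondary, so the shift occurs.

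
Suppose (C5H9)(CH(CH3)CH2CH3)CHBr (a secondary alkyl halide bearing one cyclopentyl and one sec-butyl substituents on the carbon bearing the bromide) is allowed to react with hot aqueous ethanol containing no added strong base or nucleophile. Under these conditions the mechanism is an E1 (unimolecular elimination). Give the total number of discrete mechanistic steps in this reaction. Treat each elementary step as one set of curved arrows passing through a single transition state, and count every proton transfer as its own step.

Step 1: Unassisted departure of Br⁻ (taking the C–Br bonding pair) generates a secondary carbocation.
Step 2: A 1,2-hydride shift from the adjacent cyclopentyl carbon moves the positive charge from the secondary centre to an adjacent carbon, generating a more stable tertiary carbocation.
Step 3: A weak base (a water (or ethanol) molecule from the solvent) removes a proton from a carbon adjacent to the cationic centre; the electrons of that C–H bond become the new π(C=C) bond, giving the alkene.
Total: 3 elementary steps.

3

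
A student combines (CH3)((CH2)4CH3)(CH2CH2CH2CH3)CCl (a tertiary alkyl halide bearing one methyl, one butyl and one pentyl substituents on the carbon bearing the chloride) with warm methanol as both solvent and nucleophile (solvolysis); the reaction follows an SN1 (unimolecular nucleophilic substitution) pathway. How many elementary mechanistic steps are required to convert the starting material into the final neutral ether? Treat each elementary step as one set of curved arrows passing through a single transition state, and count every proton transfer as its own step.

3

Step 1: Ionisation: the C–Cl σ-bond cleaves heterolytically; both bonding electrons depart with Cl⁻, leaving a tertiary carbocation at the α-carbon.
(No 1,2-shift: no single shift to an adjacent carbon would give a more stable cation.)
Step 2: A lone pair on the oxygen of CH3OH attacks the carbocation, forming a new C–O σ-bond and an oxonium ion.
Step 3: A second solvent molecule removes the proton on oxygen, giving the neutral ether product.
Total: 3 elementary steps.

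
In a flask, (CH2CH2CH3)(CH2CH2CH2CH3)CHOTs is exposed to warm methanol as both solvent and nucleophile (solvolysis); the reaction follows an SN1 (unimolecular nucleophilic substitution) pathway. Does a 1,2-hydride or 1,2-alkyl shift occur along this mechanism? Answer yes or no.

no

The first-formed carbocation is secondary.
No single 1,2-shift to an adjacent carbon would produce a more-substituted cation than the one already present, so no rearrangement occurs.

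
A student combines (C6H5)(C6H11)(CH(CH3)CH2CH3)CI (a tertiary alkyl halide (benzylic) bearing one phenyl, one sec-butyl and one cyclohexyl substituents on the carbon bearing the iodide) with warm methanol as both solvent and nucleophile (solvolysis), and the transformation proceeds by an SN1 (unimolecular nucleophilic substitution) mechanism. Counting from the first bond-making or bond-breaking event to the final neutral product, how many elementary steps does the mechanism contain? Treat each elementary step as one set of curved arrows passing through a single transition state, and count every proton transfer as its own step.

3

Step 1: The C–I bond breaks with both electrons going to the iodide; I⁻ leaves and a tertiary carbocation remains.
(No 1,2-shift: no single shift to an adjacent carbon would give a more stable cation.)
Step 2: Nucleophilic capture: the oxygen of CH3OH bonds to the cationic carbon, producing an oxonium-ion intermediate.
Step 3: A second solvent molecule removes the proton on oxygen, giving the neutral ether product.
Total: 3 elementary steps.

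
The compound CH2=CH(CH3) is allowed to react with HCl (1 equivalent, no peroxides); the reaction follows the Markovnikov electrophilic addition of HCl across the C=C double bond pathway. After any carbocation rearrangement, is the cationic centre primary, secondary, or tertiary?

secondary

Step 1: Electrophilic addition begins with the π(C=C) electrons forming a bond to the proton of HCl. Following Markovnikov's rule, the resulting cation is secondary. The H–Cl bond breaks heterolytically, releasing Cl⁻.
No single 1,2-shift to an adjacent carbon would give a more-substituted cation, so no rearrangement occurs.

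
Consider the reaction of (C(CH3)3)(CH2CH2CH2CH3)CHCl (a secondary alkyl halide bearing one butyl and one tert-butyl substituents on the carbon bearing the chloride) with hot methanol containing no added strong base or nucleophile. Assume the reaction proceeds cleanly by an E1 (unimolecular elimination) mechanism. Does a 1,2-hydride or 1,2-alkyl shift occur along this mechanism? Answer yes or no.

yes

The first-formed carbocation is secondary.
The adjacent tert-butyl carbon has no hydrogen but bears methyl groups; migration of one methyl with its bonding pair (a 1,2-methyl shift) places the charge on a tertiary centre.
Tertiary is more stable than secondary, so the shift occurs.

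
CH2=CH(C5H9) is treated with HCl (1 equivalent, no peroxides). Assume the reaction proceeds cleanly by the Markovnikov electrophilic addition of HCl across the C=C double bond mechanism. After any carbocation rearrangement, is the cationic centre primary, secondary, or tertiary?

Step 1: Protonation of the alkene by HCl: the π bond acts as the nucleophile and picks up H⁺, giving the more stable (Markovnikov) secondary carbocation. The H–Cl bond breaks heterolytically, releasing Cl⁻.
Step 2: Carbocation rearrangement: a 1,2-hydride shift from the adjacent cyclopentyl carbon converts the initially-formed secondary cation into the more stable tertiary cation.
The cation rearranges from secondary to tertiary via a 1,2-hydride shift from the adjacent cyclopentyl carbon; the tertiary cation is what reacts next.

tertiary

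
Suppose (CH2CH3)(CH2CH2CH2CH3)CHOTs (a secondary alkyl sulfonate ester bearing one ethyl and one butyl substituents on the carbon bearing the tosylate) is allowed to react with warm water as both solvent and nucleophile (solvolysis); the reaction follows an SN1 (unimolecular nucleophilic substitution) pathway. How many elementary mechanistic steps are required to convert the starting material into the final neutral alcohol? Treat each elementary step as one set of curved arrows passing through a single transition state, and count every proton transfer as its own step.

3

Step 1: The C–O bond breaks with both electrons going to the tosylate; TsO⁻ leaves and a secondary carbocation remains.
(No 1,2-shift: no single shift to an adjacent carbon would give a more stable cation.)
Step 2: H2O donates an oxygen lone pair into the empty p orbital of the cation, giving a protonated alcohol (an oxonium ion).
Step 3: A second solvent molecule removes the proton on oxygen, giving the neutral alcohol product.
Total: 3 elementary steps.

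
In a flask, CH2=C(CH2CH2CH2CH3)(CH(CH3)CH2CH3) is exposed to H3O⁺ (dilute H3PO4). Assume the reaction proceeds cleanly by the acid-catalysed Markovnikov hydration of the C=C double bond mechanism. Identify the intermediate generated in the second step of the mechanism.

Step 1: Electrophilic addition begins with the π(C=C) electrons forming a bond to the proton of H3O⁺. Following Markovnikov's rule, the resulting cation is tertiary. H2O is released.
Step 2: A lone pair on the oxygen of H2O attacks the carbocation, forming a C–O bond and an oxonium ion (a protonated alcohol).
After step 2 the species present is an oxonium ion.

oxonium ion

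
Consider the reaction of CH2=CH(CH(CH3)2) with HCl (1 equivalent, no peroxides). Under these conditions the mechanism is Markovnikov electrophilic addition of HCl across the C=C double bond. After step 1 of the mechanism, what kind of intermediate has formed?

secondary carbocation

Step 1: Electrophilic addition begins with the π(C=C) electrons forming a bond to the proton of HCl. Following Markovnikov's rule, the resulting cation is secondary. The H–Cl bond breaks heterolytically, releasing Cl⁻.
After step 1 the species present is a secondary carbocation.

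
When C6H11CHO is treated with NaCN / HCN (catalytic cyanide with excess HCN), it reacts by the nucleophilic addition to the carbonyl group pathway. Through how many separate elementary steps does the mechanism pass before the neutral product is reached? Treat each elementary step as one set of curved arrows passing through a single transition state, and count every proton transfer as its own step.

2

Step 1: Nucleophilic addition: CN⁻ adds to the carbonyl carbon, pushing the π(C=O) electron pair onto oxygen and giving a tetrahedral alkoxide.
Step 2: The alkoxide is protonated in situ by undissociated HCN, yielding a cyanohydrin; the CN⁻ so formed carries on the cycle.
Total: 2 elementary steps.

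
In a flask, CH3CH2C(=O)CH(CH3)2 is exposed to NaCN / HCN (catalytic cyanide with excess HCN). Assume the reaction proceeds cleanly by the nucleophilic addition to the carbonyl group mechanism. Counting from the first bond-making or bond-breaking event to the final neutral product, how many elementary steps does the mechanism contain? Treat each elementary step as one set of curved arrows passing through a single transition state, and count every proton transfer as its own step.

Step 1: A lone pair / filled orbital on CN⁻ attacks the electrophilic carbonyl carbon; the π(C=O) electrons shift onto oxygen, producing a tetrahedral alkoxide intermediate.
Step 2: Proton transfer from HCN to the alkoxide furnishes a cyanohydrin (and releases another CN⁻ to continue the reaction).
Total: 2 elementary steps.

2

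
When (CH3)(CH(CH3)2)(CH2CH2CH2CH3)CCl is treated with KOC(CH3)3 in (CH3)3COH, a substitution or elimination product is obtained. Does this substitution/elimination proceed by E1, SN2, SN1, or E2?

Conditions: a strong/bulky base with a tertiary substrate bearing a β-hydrogen.
These conditions are the textbook signature of the E2 pathway.
A strong (often hindered) base removes a β-H in concert with loss of the leaving group — bimolecular elimination.

E2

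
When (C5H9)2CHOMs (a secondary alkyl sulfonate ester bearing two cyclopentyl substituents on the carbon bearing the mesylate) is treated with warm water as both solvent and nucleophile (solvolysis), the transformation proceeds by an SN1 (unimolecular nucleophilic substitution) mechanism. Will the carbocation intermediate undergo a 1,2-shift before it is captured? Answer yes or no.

yes

The first-formed carbocation is secondary.
The adjacent cyclopentyl carbon already bears 2 other carbon substituents and has a hydrogen to migrate; after a 1,2-hydride shift from that carbon the positive charge sits on a tertiary centre.
Tertiary is more stable than secondary, so the shift occurs.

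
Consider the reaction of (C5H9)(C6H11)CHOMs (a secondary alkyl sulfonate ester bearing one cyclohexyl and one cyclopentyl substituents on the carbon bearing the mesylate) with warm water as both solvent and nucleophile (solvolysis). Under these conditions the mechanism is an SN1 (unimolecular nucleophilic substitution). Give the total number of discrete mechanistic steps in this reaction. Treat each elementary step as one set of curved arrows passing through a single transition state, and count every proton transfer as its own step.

Step 1: Unassisted departure of MsO⁻ (taking the C–O bonding pair) generates a secondary carbocation.
Step 2: Carbocation rearrangement: a 1,2-hydride shift from the adjacent cyclohexyl carbon converts the initially-formed secondary cation into the more stable tertiary cation.
Step 3: H2O donates an oxygen lone pair into the empty p orbital of the cation, giving a protonated alcohol (an oxonium ion).
Step 4: Deprotonation of the oxonium oxygen by solvent water yields the neutral alcohol.
Total: 4 elementary steps.

4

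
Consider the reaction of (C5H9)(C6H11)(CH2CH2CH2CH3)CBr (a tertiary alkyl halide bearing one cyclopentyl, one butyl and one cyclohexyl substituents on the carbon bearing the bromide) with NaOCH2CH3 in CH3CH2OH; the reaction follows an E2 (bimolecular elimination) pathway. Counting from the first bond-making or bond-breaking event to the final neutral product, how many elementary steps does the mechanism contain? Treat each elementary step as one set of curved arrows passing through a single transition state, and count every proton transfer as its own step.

1

Step 1: Concerted anti-periplanar elimination: CH3CH2O⁻ abstracts a β-H while Br⁻ leaves, and the C–H electrons become the new C=C π bond — all in a single transition state.
Total: 1 elementary step.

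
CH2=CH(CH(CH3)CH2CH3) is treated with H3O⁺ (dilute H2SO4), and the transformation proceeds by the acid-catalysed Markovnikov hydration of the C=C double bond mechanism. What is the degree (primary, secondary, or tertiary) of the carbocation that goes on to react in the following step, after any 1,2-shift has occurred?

Step 1: Protonation of the alkene by H3O⁺: the π bond acts as the nucleophile and picks up H⁺, giving the more stable (Markovnikov) secondary carbocation. H2O is released.
Step 2: Carbocation rearrangement: a 1,2-hydride shift from the adjacent sec-butyl carbon converts the initially-formed secondary cation into the more stable tertiary cation.
The cation rearranges from secondary to tertiary via a 1,2-hydride shift from the adjacent sec-butyl carbon; the tertiary cation is what reacts next.

tertiary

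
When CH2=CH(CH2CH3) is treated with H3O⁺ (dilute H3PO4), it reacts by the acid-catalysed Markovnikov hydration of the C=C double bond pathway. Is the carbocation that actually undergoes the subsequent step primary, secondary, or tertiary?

Step 1: Protonation of the alkene by H3O⁺: the π bond acts as the nucleophile and picks up H⁺, giving the more stable (Markovnikov) secondary carbocation. H2O is released.
No single 1,2-shift to an adjacent carbon would give a more-substituted cation, so no rearrangement occurs.

secondary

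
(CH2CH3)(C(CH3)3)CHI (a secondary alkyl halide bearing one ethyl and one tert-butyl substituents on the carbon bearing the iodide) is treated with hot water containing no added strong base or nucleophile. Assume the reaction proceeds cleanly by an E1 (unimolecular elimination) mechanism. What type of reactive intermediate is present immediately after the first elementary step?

Step 1: Ionisation: the C–I σ-bond cleaves heterolytically; both bonding electrons depart with I⁻, leaving a secondary carbocation at the α-carbon.
After step 1 the species present is a secondary carbocation.

secondary carbocation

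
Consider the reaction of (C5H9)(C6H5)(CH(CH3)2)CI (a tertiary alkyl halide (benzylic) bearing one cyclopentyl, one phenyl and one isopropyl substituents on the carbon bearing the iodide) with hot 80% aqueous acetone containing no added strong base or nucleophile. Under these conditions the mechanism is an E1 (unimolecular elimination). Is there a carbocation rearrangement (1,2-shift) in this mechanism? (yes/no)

no

The first-formed carbocation is tertiary.
No single 1,2-shift to an adjacent carbon would produce a more-substituted cation than the one already present, so no rearrangement occurs.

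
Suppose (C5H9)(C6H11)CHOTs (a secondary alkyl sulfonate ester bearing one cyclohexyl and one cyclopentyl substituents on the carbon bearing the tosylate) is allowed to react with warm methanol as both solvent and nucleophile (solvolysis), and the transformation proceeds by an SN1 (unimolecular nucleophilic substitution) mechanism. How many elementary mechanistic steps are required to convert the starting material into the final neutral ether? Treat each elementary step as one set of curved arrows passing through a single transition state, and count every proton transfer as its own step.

4

Step 1: Rate-determining heterolysis of the C–O bond gives TsO⁻ and a secondary carbocation.
Step 2: Carbocation rearrangement: a 1,2-hydride shift from the adjacent cyclohexyl carbon converts the initially-formed secondary cation into the more stable tertiary cation.
Step 3: Nucleophilic capture: the oxygen of CH3OH bonds to the cationic carbon, producing an oxonium-ion intermediate.
Step 4: Proton transfer from the O–H of the oxonium ion to a solvent molecule delivers the neutral ether.
Total: 4 elementary steps.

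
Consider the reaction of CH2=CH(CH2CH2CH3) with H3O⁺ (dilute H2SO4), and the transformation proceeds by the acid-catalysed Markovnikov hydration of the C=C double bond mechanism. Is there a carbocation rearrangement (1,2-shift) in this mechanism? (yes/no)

The first-formed carbocation is secondary.
No single 1,2-shift to an adjacent carbon would produce a more-substituted cation than the one already present, so no rearrangement occurs.

no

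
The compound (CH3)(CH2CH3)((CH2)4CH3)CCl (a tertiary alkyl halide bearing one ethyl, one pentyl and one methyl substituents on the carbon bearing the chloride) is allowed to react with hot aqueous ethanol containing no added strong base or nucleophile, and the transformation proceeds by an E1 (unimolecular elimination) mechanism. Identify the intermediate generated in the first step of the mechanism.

tertiary carbocation

Step 1: Rate-determining heterolysis of the C–Cl bond gives Cl⁻ and a tertiary carbocation.
After step 1 the species present is a tertiary carbocation.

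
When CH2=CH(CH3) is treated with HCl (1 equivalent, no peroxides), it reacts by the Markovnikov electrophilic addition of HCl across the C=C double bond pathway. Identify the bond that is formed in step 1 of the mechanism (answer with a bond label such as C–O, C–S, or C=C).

Step 1: The π electrons of the C=C bond attack a proton of HCl; Markovnikov addition places the new C–H on the less-substituted alkene carbon, so the positive charge ends up on the more-substituted carbon — a secondary carbocation. The H–Cl bond breaks heterolytically, releasing Cl⁻.
The bond formed in this step is the C–H bond.

C–H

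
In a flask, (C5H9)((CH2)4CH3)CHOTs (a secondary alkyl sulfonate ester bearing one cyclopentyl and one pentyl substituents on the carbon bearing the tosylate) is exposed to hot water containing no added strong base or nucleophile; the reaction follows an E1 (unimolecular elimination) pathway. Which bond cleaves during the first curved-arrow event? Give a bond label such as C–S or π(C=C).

Step 1: Ionisation: the C–O σ-bond cleaves heterolytically; both bonding electrons depart with TsO⁻, leaving a secondary carbocation at the α-carbon.
The bond broken in this step is the C–O bond.

C–O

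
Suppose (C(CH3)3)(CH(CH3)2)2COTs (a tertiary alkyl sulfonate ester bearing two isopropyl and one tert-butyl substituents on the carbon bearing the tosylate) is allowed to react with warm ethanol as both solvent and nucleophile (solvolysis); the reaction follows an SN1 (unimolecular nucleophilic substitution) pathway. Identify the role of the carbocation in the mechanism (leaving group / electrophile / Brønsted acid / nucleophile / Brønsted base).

electrophile

Step 2: A lone pair on the oxygen of CH3CH2OH attacks the carbocation, forming a new C–O σ-bond and an oxonium ion.
The carbocation accepts an electron pair into an empty or π* orbital — it is the electrophile.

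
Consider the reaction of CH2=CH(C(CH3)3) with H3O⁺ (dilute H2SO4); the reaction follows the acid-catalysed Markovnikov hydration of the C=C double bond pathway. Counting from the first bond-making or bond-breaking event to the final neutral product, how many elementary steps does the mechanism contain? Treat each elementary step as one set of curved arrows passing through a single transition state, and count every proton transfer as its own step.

Step 1: Protonation of the alkene by H3O⁺: the π bond acts as the nucleophile and picks up H⁺, giving the more stable (Markovnikov) secondary carbocation. H2O is released.
Step 2: Carbocation rearrangement: a 1,2-methyl shift from the adjacent tert-butyl carbon converts the initially-formed secondary cation into the more stable tertiary cation.
Step 3: A lone pair on the oxygen of H2O attacks the carbocation, forming a C–O bond and an oxonium ion (a protonated alcohol).
Step 4: Deprotonation of the oxonium ion by a water molecule delivers the neutral alcohol and regenerates the acid catalyst.
Total: 4 elementary steps.

4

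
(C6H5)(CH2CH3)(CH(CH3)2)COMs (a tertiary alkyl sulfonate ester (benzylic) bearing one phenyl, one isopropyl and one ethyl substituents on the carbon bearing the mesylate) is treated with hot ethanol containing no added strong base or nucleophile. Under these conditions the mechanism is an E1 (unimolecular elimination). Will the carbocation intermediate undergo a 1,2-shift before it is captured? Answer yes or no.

no

The first-formed carbocation is tertiary.
No single 1,2-shift to an adjacent carbon would produce a more-substituted cation than the one already present, so no rearrangement occurs.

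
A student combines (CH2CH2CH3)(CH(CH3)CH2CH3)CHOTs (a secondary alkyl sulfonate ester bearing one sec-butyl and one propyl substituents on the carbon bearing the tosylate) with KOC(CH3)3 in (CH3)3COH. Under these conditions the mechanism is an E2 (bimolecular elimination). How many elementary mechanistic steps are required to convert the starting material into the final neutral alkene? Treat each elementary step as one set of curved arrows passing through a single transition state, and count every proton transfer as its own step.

Step 1: Concerted anti-periplanar elimination: (CH3)3CO⁻ abstracts a β-H while TsO⁻ leaves, and the C–H electrons become the new C=C π bond — all in a single transition state.
Total: 1 elementary step.

1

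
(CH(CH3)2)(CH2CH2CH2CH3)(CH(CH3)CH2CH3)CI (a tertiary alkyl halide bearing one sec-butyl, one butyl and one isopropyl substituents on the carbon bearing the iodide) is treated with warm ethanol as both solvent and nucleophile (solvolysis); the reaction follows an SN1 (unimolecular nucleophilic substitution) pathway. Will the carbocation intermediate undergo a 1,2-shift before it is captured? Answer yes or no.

no

The first-formed carbocation is tertiary.
No single 1,2-shift to an adjacent carbon would produce a more-substituted cation than the one already present, so no rearrangement occurs.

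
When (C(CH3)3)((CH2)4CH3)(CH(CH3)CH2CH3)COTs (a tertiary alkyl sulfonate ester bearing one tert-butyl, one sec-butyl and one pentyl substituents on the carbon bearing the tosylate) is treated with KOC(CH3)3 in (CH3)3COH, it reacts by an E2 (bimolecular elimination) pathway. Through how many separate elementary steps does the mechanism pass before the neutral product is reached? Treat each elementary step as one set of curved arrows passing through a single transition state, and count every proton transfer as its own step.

Step 1: In one step, (CH3)3CO⁻ pulls off a β-proton, the C–O bond cleaves, and a C=C double bond forms between the α- and β-carbons (E2, anti elimination).
Total: 1 elementary step.

1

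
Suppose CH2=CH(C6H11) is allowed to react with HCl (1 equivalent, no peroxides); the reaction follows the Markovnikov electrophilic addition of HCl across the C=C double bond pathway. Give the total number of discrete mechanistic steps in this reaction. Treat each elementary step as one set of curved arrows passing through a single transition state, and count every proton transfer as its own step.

3

Step 1: Protonation of the alkene by HCl: the π bond acts as the nucleophile and picks up H⁺, giving the more stable (Markovnikov) secondary carbocation. The H–Cl bond breaks heterolytically, releasing Cl⁻.
Step 2: Carbocation rearrangement: a 1,2-hydride shift from the adjacent cyclohexyl carbon converts the initially-formed secondary cation into the more stable tertiary cation.
Step 3: The Cl⁻ anion donates a lone pair to the carbocation, forming the new C–Cl σ-bond and giving the neutral alkyl halide.
Total: 3 elementary steps.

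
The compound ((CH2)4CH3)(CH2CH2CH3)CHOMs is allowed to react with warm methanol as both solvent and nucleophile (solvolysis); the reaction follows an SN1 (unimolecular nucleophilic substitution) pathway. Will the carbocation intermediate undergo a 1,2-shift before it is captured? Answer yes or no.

The first-formed carbocation is secondary.
No single 1,2-shift to an adjacent carbon would produce a more-substituted cation than the one already present, so no rearrangement occurs.

no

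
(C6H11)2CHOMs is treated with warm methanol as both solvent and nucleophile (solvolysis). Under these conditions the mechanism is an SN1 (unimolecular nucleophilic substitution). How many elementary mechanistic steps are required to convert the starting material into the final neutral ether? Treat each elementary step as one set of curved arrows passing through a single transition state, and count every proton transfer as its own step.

4

Step 1: Ionisation: the C–O σ-bond cleaves heterolytically; both bonding electrons depart with MsO⁻, leaving a secondary carbocation at the α-carbon.
Step 2: Carbocation rearrangement: a 1,2-hydride shift from the adjacent cyclohexyl carbon converts the initially-formed secondary cation into the more stable tertiary cation.
Step 3: A lone pair on the oxygen of CH3OH attacks the carbocation, forming a new C–O σ-bond and an oxonium ion.
Step 4: A second solvent molecule removes the proton on oxygen, giving the neutral ether product.
Total: 4 elementary steps.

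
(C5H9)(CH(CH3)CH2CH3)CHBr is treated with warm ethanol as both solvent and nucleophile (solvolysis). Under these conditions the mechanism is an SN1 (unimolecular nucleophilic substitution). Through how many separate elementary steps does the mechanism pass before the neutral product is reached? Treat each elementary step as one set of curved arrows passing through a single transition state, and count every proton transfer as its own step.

4

Step 1: Unassisted departure of Br⁻ (taking the C–Br bonding pair) generates a secondary carbocation.
Step 2: A 1,2-hydride shift from the adjacent cyclopentyl carbon moves the positive charge from the secondary centre to an adjacent carbon, generating a more stable tertiary carbocation.
Step 3: A lone pair on the oxygen of CH3CH2OH attacks the carbocation, forming a new C–O σ-bond and an oxonium ion.
Step 4: Proton transfer from the O–H of the oxonium ion to a solvent molecule delivers the neutral ether.
Total: 4 elementary steps.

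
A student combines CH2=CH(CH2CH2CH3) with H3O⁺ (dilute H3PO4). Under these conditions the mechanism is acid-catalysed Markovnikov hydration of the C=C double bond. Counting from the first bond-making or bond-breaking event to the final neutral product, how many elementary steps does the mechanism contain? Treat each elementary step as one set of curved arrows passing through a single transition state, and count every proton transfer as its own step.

3

Step 1: Electrophilic addition begins with the π(C=C) electrons forming a bond to the proton of H3O⁺. Following Markovnikov's rule, the resulting cation is secondary. H2O is released.
(No 1,2-shift: no single shift to an adjacent carbon would give a more stable cation.)
Step 2: Nucleophilic capture of the cation by H2O produces the protonated alcohol (an oxonium ion).
Step 3: Proton transfer from the O–H of the oxonium ion to H2O completes the catalytic cycle and yields the alcohol.
Total: 3 elementary steps.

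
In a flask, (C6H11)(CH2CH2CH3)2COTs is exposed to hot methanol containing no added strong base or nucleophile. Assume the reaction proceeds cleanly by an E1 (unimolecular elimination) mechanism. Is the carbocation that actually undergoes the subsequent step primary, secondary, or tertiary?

tertiary

Step 1: Unassisted departure of TsO⁻ (taking the C–O bonding pair) generates a tertiary carbocation.
No single 1,2-shift to an adjacent carbon would give a more-substituted cation, so no rearrangement occurs.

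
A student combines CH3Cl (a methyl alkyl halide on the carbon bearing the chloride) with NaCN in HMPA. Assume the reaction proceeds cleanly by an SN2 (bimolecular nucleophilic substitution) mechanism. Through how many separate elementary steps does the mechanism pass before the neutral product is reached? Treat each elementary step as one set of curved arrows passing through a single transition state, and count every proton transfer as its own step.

Step 1: The cyanide nucleophile donates a lone pair from C to the α-carbon in a backside attack; simultaneously the C–Cl σ-bond breaks and both of its electrons leave with Cl⁻. One concerted step with inversion of configuration.
Total: 1 elementary step.

1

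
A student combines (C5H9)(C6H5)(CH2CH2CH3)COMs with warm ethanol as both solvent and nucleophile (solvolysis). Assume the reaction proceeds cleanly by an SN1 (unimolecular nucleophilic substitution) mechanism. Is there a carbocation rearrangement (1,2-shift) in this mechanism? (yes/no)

The first-formed carbocation is tertiary.
No single 1,2-shift to an adjacent carbon would produce a more-substituted cation than the one already present, so no rearrangement occurs.

no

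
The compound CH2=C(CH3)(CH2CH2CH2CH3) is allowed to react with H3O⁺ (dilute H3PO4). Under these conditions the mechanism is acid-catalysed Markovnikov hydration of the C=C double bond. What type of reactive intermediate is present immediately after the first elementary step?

Step 1: Protonation of the alkene by H3O⁺: the π bond acts as the nucleophile and picks up H⁺, giving the more stable (Markovnikov) tertiary carbocation. H2O is released.
After step 1 the species present is a tertiary carbocation.

tertiary carbocation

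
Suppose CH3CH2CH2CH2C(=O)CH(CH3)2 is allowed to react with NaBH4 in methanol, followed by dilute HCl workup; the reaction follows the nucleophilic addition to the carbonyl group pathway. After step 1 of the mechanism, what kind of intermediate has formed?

Step 1: A lone pair / filled orbital on H⁻ (delivered from BH4⁻) attacks the electrophilic carbonyl carbon; the π(C=O) electrons shift onto oxygen, producing a tetrahedral alkoxide intermediate.
After step 1 the species present is a tetrahedral alkoxide intermediate.

tetrahedral alkoxide intermediate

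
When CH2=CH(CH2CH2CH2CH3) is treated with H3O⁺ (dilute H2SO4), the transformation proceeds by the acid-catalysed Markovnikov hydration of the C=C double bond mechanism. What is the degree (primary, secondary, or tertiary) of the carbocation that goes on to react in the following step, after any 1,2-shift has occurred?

Step 1: Electrophilic addition begins with the π(C=C) electrons forming a bond to the proton of H3O⁺. Following Markovnikov's rule, the resulting cation is secondary. H2O is released.
No single 1,2-shift to an adjacent carbon would give a more-substituted cation, so no rearrangement occurs.

secondary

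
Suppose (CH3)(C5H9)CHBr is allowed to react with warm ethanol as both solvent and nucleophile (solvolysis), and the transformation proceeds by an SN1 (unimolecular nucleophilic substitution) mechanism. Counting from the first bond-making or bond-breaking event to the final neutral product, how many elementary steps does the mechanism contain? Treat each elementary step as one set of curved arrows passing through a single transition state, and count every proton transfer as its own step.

4

Step 1: The C–Br bond breaks with both electrons going to the bromide; Br⁻ leaves and a secondary carbocation remains.
Step 2: A 1,2-hydride shift from the adjacent cyclopentyl carbon moves the positive charge from the secondary centre to an adjacent carbon, generating a more stable tertiary carbocation.
Step 3: A lone pair on the oxygen of CH3CH2OH attacks the carbocation, forming a new C–O σ-bond and an oxonium ion.
Step 4: Deprotonation of the oxonium oxygen by solvent ethanol yields the neutral ether.
Total: 4 elementary steps.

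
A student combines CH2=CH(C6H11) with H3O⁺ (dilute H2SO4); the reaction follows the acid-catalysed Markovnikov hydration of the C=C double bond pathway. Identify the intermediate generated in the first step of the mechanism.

secondary carbocation

Step 1: The π electrons of the C=C bond attack a proton of H3O⁺; Markovnikov addition places the new C–H on the less-substituted alkene carbon, so the positive charge ends up on the more-substituted carbon — a secondary carbocation. H2O is released.
After step 1 the species present is a secondary carbocation.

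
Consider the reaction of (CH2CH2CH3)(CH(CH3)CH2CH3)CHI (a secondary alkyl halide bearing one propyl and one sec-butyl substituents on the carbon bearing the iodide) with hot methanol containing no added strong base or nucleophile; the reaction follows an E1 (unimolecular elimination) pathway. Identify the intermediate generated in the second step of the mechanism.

tertiary carbocation

Step 1: Ionisation: the C–I σ-bond cleaves heterolytically; both bonding electrons depart with I⁻, leaving a secondary carbocation at the α-carbon.
Step 2: Carbocation rearrangement: a 1,2-hydride shift from the adjacent sec-butyl carbon converts the initially-formed secondary cation into the more stable tertiary cation.
After step 2 the species present is a tertiary carbocation.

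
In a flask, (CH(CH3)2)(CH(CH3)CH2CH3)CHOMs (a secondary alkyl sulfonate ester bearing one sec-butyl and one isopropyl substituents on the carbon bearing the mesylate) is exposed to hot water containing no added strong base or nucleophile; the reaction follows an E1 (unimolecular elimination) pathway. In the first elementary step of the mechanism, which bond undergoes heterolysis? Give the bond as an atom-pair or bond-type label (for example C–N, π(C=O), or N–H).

Step 1: The C–O bond breaks with both electrons going to the mesylate; MsO⁻ leaves and a secondary carbocation remains.
The bond broken in this step is the C–O bond.

C–O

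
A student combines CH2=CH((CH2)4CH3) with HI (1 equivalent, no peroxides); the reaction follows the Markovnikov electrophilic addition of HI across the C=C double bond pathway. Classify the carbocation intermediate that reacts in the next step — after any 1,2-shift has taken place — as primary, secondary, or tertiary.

Step 1: The π electrons of the C=C bond attack a proton of HI; Markovnikov addition places the new C–H on the less-substituted alkene carbon, so the positive charge ends up on the more-substituted carbon — a secondary carbocation. The H–I bond breaks heterolytically, releasing I⁻.
No single 1,2-shift to an adjacent carbon would give a more-substituted cation, so no rearrangement occurs.

secondary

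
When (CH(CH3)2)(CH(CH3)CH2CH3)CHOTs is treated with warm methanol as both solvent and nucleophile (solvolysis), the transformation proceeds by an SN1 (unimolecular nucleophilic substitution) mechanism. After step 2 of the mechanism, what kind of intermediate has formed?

tertiary carbocation

Step 1: Unassisted departure of TsO⁻ (taking the C–O bonding pair) generates a secondary carbocation.
Step 2: Carbocation rearrangement: a 1,2-hydride shift from the adjacent isopropyl carbon converts the initially-formed secondary cation into the more stable tertiary cation.
After step 2 the species present is a tertiary carbocation.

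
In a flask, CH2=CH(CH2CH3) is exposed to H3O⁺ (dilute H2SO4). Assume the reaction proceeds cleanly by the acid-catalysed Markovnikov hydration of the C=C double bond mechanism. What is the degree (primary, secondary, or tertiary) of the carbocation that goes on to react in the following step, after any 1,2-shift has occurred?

Step 1: Electrophilic addition begins with the π(C=C) electrons forming a bond to the proton of H3O⁺. Following Markovnikov's rule, the resulting cation is secondary. H2O is released.
No single 1,2-shift to an adjacent carbon would give a more-substituted cation, so no rearrangement occurs.

secondary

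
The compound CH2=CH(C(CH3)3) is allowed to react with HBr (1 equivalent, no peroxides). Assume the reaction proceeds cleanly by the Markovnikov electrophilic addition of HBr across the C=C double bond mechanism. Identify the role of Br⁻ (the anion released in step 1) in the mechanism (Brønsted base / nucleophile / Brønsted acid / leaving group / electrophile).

nucleophile

Step 3: Br⁻ captures the cation: a lone pair on Br⁻ fills the empty p orbital, producing the alkyl halide product.
Br⁻ (the anion released in step 1) donates an electron pair to form a new σ-bond to carbon — it is the nucleophile.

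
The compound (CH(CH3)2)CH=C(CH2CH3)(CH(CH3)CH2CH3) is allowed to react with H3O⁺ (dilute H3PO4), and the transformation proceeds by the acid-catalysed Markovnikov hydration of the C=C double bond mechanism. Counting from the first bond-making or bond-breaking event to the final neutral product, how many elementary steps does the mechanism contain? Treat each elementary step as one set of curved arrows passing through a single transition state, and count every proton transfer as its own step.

3

Step 1: Electrophilic addition begins with the π(C=C) electrons forming a bond to the proton of H3O⁺. Following Markovnikov's rule, the resulting cation is tertiary. H2O is released.
(No 1,2-shift: no single shift to an adjacent carbon would give a more stable cation.)
Step 2: A lone pair on the oxygen of H2O attacks the carbocation, forming a C–O bond and an oxonium ion (a protonated alcohol).
Step 3: Deprotonation of the oxonium ion by a water molecule delivers the neutral alcohol and regenerates the acid catalyst.
Total: 3 elementary steps.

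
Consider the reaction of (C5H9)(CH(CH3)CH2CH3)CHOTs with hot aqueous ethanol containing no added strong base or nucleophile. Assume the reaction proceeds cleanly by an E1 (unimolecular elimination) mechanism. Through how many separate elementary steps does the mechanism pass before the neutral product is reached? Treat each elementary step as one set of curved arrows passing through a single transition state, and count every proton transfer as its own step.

3

Step 1: The C–O bond breaks with both electrons going to the tosylate; TsO⁻ leaves and a secondary carbocation remains.
Step 2: A hydride (H with its bonding pair) migrates from the adjacent sec-butyl carbon to the cationic centre — a 1,2-hydride shift — upgrading the secondary cation to a tertiary one.
Step 3: A water (or ethanol) molecule (solvent) deprotonates a β-carbon; as the C–H bond breaks, those electrons form the new alkene π bond.
Total: 3 elementary steps.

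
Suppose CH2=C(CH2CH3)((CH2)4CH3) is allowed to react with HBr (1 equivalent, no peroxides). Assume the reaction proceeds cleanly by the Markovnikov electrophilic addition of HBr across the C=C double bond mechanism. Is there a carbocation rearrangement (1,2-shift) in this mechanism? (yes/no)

no

The first-formed carbocation is tertiary.
No single 1,2-shift to an adjacent carbon would produce a more-substituted cation than the one already present, so no rearrangement occurs.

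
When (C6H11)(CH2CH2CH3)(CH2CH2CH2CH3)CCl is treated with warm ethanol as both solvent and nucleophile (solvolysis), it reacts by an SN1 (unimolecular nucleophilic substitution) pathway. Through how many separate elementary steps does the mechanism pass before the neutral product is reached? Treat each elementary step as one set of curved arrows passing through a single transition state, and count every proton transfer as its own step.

Step 1: Rate-determining heterolysis of the C–Cl bond gives Cl⁻ and a tertiary carbocation.
(No 1,2-shift: no single shift to an adjacent carbon would give a more stable cation.)
Step 2: CH3CH2OH donates an oxygen lone pair into the empty p orbital of the cation, giving a protonated ether (an oxonium ion).
Step 3: Deprotonation of the oxonium oxygen by solvent ethanol yields the neutral ether.
Total: 3 elementary steps.

3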